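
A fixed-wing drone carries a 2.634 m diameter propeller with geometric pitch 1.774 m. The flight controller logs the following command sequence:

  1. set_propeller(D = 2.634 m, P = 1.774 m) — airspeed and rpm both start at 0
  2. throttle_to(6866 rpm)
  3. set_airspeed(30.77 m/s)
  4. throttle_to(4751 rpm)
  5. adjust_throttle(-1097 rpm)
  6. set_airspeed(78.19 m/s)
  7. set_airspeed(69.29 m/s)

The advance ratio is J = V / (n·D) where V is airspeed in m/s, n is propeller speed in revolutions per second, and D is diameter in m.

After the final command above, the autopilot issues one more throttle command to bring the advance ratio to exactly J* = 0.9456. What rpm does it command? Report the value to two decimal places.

set_propeller: D = 2.634 m, P = 1.774 m (p = P/D = 0.673500); state ← (V=0, rpm=0)
throttle_to(6866): rpm ← 6866
set_airspeed(30.77): V ← 30.77 m/s
throttle_to(4751): rpm ← 4751
adjust_throttle(-1097): rpm ← 4751 -1097 = 3654
set_airspeed(78.19): V ← 78.19 m/s
set_airspeed(69.29): V ← 69.29 m/s
final state: V = 69.29 m/s, rpm = 3654 → n = rpm/60 = 60.900000 rev/s
target J* = 0.9456; solve J* = V/(n·D) for n: n = V/(J*·D) = 69.29/(0.9456 × 2.634) = 27.819372 rev/s
rpm = 60·n = 1669.162340

rpm = 1669.16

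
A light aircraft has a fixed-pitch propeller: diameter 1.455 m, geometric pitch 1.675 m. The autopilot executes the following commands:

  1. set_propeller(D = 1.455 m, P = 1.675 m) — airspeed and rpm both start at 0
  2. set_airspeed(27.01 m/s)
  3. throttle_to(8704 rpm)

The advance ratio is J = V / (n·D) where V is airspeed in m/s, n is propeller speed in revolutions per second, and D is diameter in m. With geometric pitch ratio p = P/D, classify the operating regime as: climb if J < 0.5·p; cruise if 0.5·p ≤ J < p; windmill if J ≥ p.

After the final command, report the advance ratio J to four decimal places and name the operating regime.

J = 0.1280, regime = climb

set_propeller: D = 1.455 m, P = 1.675 m (p = P/D = 1.151203); state ← (V=0, rpm=0)
set_airspeed(27.01): V ← 27.01 m/s
throttle_to(8704): rpm ← 8704
final state: V = 27.01 m/s, rpm = 8704 → n = rpm/60 = 145.066667 rev/s
J = V / (n·D) = 27.01 / (145.066667 × 1.455) = 0.127966
regime bands: climb J<0.5756 | cruise [0.5756, 1.1512) | windmill J≥1.1512
J = 0.1280 → climb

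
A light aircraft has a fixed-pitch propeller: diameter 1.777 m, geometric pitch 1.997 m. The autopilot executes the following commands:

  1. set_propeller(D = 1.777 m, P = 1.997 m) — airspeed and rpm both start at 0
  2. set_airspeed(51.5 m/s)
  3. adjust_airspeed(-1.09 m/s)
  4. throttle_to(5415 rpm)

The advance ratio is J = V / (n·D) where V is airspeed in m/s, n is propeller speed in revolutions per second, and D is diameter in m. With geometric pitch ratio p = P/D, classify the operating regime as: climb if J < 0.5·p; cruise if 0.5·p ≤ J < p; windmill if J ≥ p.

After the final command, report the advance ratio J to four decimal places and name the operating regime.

J = 0.3143, regime = climb

set_propeller: D = 1.777 m, P = 1.997 m (p = P/D = 1.123804); state ← (V=0, rpm=0)
set_airspeed(51.5): V ← 51.5 m/s
adjust_airspeed(-1.09): V ← 51.5 -1.09 = 50.41 m/s
throttle_to(5415): rpm ← 5415
final state: V = 50.41 m/s, rpm = 5415 → n = rpm/60 = 90.250000 rev/s
J = V / (n·D) = 50.41 / (90.250000 × 1.777) = 0.314327
regime bands: climb J<0.5619 | cruise [0.5619, 1.1238) | windmill J≥1.1238
J = 0.3143 → climb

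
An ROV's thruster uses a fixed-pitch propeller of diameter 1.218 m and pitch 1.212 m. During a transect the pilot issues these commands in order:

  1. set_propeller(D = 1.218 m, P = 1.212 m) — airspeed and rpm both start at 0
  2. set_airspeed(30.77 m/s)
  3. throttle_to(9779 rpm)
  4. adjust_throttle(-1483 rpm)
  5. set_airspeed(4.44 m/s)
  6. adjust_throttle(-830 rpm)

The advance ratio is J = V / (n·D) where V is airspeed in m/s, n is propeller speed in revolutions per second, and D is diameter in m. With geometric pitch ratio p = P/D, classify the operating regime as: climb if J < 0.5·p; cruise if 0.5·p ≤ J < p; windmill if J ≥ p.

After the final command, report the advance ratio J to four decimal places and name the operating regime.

J = 0.0293, regime = climb

set_propeller: D = 1.218 m, P = 1.212 m (p = P/D = 0.995074); state ← (V=0, rpm=0)
set_airspeed(30.77): V ← 30.77 m/s
throttle_to(9779): rpm ← 9779
adjust_throttle(-1483): rpm ← 9779 -1483 = 8296
set_airspeed(4.44): V ← 4.44 m/s
adjust_throttle(-830): rpm ← 8296 -830 = 7466
final state: V = 4.44 m/s, rpm = 7466 → n = rpm/60 = 124.433333 rev/s
J = V / (n·D) = 4.44 / (124.433333 × 1.218) = 0.029295
regime bands: climb J<0.4975 | cruise [0.4975, 0.9951) | windmill J≥0.9951
J = 0.0293 → climb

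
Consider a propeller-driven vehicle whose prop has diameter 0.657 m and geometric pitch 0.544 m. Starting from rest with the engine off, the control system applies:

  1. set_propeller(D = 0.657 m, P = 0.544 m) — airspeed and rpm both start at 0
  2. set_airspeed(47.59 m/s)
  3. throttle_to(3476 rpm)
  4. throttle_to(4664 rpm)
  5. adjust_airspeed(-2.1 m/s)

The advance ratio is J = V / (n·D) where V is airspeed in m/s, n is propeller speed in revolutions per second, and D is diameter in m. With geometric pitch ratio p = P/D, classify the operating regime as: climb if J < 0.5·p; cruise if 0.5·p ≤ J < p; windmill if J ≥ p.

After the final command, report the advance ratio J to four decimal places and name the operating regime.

set_propeller: D = 0.657 m, P = 0.544 m (p = P/D = 0.828006); state ← (V=0, rpm=0)
set_airspeed(47.59): V ← 47.59 m/s
throttle_to(3476): rpm ← 3476
throttle_to(4664): rpm ← 4664
adjust_airspeed(-2.1): V ← 47.59 -2.1 = 45.49 m/s
final state: V = 45.49 m/s, rpm = 4664 → n = rpm/60 = 77.733333 rev/s
J = V / (n·D) = 45.49 / (77.733333 × 0.657) = 0.890724
regime bands: climb J<0.4140 | cruise [0.4140, 0.8280) | windmill J≥0.8280
J = 0.8907 → windmill

J = 0.8907, regime = windmill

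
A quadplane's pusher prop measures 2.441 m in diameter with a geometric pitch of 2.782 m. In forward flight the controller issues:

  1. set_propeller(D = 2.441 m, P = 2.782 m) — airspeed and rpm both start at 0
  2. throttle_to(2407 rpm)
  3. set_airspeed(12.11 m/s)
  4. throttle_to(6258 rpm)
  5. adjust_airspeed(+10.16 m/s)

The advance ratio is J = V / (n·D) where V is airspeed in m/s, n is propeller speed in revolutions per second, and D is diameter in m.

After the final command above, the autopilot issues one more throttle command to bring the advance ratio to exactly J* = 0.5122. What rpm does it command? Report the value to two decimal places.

set_propeller: D = 2.441 m, P = 2.782 m (p = P/D = 1.139697); state ← (V=0, rpm=0)
throttle_to(2407): rpm ← 2407
set_airspeed(12.11): V ← 12.11 m/s
throttle_to(6258): rpm ← 6258
adjust_airspeed(+10.16): V ← 12.11 +10.16 = 22.27 m/s
final state: V = 22.27 m/s, rpm = 6258 → n = rpm/60 = 104.300000 rev/s
target J* = 0.5122; solve J* = V/(n·D) for n: n = V/(J*·D) = 22.27/(0.5122 × 2.441) = 17.812007 rev/s
rpm = 60·n = 1068.720436

rpm = 1068.72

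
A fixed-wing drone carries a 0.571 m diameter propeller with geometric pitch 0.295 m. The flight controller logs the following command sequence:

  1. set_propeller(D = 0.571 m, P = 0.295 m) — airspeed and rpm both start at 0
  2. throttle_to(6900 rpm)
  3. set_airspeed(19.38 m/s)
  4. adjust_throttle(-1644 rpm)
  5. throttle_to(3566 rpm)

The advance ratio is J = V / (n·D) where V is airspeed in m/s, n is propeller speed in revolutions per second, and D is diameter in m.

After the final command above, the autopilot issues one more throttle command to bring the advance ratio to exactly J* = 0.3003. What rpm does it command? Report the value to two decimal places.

set_propeller: D = 0.571 m, P = 0.295 m (p = P/D = 0.516637); state ← (V=0, rpm=0)
throttle_to(6900): rpm ← 6900
set_airspeed(19.38): V ← 19.38 m/s
adjust_throttle(-1644): rpm ← 6900 -1644 = 5256
throttle_to(3566): rpm ← 3566
final state: V = 19.38 m/s, rpm = 3566 → n = rpm/60 = 59.433333 rev/s
target J* = 0.3003; solve J* = V/(n·D) for n: n = V/(J*·D) = 19.38/(0.3003 × 0.571) = 113.021829 rev/s
rpm = 60·n = 6781.309759

rpm = 6781.31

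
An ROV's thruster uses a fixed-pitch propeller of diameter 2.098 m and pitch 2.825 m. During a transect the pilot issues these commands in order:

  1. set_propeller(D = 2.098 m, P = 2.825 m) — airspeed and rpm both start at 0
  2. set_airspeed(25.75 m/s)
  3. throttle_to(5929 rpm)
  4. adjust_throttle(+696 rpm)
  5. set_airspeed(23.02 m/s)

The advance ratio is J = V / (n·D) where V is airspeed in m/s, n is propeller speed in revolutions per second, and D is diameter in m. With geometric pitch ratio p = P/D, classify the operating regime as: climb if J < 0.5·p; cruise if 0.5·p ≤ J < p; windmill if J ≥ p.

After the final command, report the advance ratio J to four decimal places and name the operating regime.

J = 0.0994, regime = climb

set_propeller: D = 2.098 m, P = 2.825 m (p = P/D = 1.346520); state ← (V=0, rpm=0)
set_airspeed(25.75): V ← 25.75 m/s
throttle_to(5929): rpm ← 5929
adjust_throttle(+696): rpm ← 5929 +696 = 6625
set_airspeed(23.02): V ← 23.02 m/s
final state: V = 23.02 m/s, rpm = 6625 → n = rpm/60 = 110.416667 rev/s
J = V / (n·D) = 23.02 / (110.416667 × 2.098) = 0.099372
regime bands: climb J<0.6733 | cruise [0.6733, 1.3465) | windmill J≥1.3465
J = 0.0994 → climb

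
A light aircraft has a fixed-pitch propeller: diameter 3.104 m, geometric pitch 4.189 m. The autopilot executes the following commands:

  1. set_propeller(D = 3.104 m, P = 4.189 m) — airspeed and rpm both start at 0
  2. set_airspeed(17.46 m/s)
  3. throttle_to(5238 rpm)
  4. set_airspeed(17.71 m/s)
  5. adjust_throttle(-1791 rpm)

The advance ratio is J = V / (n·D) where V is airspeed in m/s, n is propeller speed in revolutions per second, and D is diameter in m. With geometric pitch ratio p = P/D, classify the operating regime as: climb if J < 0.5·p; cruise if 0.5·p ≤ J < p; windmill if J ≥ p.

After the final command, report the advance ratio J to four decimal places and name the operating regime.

set_propeller: D = 3.104 m, P = 4.189 m (p = P/D = 1.349549); state ← (V=0, rpm=0)
set_airspeed(17.46): V ← 17.46 m/s
throttle_to(5238): rpm ← 5238
set_airspeed(17.71): V ← 17.71 m/s
adjust_throttle(-1791): rpm ← 5238 -1791 = 3447
final state: V = 17.71 m/s, rpm = 3447 → n = rpm/60 = 57.450000 rev/s
J = V / (n·D) = 17.71 / (57.450000 × 3.104) = 0.099313
regime bands: climb J<0.6748 | cruise [0.6748, 1.3495) | windmill J≥1.3495
J = 0.0993 → climb

J = 0.0993, regime = climb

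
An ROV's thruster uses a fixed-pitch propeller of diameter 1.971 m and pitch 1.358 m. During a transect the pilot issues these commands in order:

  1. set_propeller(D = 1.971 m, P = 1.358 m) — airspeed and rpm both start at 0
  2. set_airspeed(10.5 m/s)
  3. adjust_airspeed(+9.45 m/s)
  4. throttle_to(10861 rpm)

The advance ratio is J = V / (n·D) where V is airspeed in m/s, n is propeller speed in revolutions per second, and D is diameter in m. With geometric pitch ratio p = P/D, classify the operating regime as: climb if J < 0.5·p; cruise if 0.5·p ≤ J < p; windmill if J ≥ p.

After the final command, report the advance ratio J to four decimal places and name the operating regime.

set_propeller: D = 1.971 m, P = 1.358 m (p = P/D = 0.688990); state ← (V=0, rpm=0)
set_airspeed(10.5): V ← 10.5 m/s
adjust_airspeed(+9.45): V ← 10.5 +9.45 = 19.95 m/s
throttle_to(10861): rpm ← 10861
final state: V = 19.95 m/s, rpm = 10861 → n = rpm/60 = 181.016667 rev/s
J = V / (n·D) = 19.95 / (181.016667 × 1.971) = 0.055916
regime bands: climb J<0.3445 | cruise [0.3445, 0.6890) | windmill J≥0.6890
J = 0.0559 → climb

J = 0.0559, regime = climb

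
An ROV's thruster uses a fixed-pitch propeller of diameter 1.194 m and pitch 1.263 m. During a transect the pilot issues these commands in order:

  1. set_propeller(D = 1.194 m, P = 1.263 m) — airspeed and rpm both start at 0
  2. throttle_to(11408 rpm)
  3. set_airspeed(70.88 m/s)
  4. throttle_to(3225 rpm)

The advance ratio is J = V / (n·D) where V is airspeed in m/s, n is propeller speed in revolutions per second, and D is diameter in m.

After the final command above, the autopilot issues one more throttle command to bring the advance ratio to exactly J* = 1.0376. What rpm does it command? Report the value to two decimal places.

rpm = 3432.74

set_propeller: D = 1.194 m, P = 1.263 m (p = P/D = 1.057789); state ← (V=0, rpm=0)
throttle_to(11408): rpm ← 11408
set_airspeed(70.88): V ← 70.88 m/s
throttle_to(3225): rpm ← 3225
final state: V = 70.88 m/s, rpm = 3225 → n = rpm/60 = 53.750000 rev/s
target J* = 1.0376; solve J* = V/(n·D) for n: n = V/(J*·D) = 70.88/(1.0376 × 1.194) = 57.212302 rev/s
rpm = 60·n = 3432.738093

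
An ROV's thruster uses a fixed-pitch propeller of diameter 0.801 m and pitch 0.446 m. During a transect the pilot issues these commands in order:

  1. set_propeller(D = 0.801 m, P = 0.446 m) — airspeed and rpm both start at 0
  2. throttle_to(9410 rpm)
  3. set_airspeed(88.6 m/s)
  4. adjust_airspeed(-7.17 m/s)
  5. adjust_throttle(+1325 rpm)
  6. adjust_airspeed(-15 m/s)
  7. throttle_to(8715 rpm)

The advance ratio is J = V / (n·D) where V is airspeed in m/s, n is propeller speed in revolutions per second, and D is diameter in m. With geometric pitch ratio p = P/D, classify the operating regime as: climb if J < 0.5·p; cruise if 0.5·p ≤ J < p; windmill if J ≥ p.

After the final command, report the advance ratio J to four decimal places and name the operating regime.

J = 0.5710, regime = windmill

set_propeller: D = 0.801 m, P = 0.446 m (p = P/D = 0.556804); state ← (V=0, rpm=0)
throttle_to(9410): rpm ← 9410
set_airspeed(88.6): V ← 88.6 m/s
adjust_airspeed(-7.17): V ← 88.6 -7.17 = 81.43 m/s
adjust_throttle(+1325): rpm ← 9410 +1325 = 10735
adjust_airspeed(-15): V ← 81.43 -15 = 66.43 m/s
throttle_to(8715): rpm ← 8715
final state: V = 66.43 m/s, rpm = 8715 → n = rpm/60 = 145.250000 rev/s
J = V / (n·D) = 66.43 / (145.250000 × 0.801) = 0.570973
regime bands: climb J<0.2784 | cruise [0.2784, 0.5568) | windmill J≥0.5568
J = 0.5710 → windmill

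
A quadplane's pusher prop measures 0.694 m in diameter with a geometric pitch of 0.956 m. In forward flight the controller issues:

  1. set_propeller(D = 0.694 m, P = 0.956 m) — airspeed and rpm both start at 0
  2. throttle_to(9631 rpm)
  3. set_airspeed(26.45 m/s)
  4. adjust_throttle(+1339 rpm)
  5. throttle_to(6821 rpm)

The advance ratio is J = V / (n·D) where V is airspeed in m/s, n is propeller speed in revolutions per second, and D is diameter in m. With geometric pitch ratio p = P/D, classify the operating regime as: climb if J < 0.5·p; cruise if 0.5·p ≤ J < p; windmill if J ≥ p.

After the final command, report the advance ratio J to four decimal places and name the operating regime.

set_propeller: D = 0.694 m, P = 0.956 m (p = P/D = 1.377522); state ← (V=0, rpm=0)
throttle_to(9631): rpm ← 9631
set_airspeed(26.45): V ← 26.45 m/s
adjust_throttle(+1339): rpm ← 9631 +1339 = 10970
throttle_to(6821): rpm ← 6821
final state: V = 26.45 m/s, rpm = 6821 → n = rpm/60 = 113.683333 rev/s
J = V / (n·D) = 26.45 / (113.683333 × 0.694) = 0.335250
regime bands: climb J<0.6888 | cruise [0.6888, 1.3775) | windmill J≥1.3775
J = 0.3353 → climb

J = 0.3353, regime = climb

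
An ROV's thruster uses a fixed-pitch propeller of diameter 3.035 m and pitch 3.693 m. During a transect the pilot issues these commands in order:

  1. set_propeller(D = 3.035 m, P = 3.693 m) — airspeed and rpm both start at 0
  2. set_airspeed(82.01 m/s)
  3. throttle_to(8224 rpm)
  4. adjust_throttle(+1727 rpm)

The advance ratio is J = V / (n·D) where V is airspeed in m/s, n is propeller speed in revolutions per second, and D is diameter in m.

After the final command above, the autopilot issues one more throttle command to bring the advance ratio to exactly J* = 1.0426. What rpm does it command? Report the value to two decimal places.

set_propeller: D = 3.035 m, P = 3.693 m (p = P/D = 1.216804); state ← (V=0, rpm=0)
set_airspeed(82.01): V ← 82.01 m/s
throttle_to(8224): rpm ← 8224
adjust_throttle(+1727): rpm ← 8224 +1727 = 9951
final state: V = 82.01 m/s, rpm = 9951 → n = rpm/60 = 165.850000 rev/s
target J* = 1.0426; solve J* = V/(n·D) for n: n = V/(J*·D) = 82.01/(1.0426 × 3.035) = 25.917338 rev/s
rpm = 60·n = 1555.040292

rpm = 1555.04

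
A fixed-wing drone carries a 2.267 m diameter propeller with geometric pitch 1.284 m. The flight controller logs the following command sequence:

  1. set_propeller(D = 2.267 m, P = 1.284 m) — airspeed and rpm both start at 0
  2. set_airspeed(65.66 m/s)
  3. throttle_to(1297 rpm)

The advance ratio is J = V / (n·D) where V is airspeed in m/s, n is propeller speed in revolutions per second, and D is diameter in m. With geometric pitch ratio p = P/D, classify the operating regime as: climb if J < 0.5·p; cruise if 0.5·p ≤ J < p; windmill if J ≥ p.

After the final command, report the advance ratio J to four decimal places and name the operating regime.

J = 1.3399, regime = windmill

set_propeller: D = 2.267 m, P = 1.284 m (p = P/D = 0.566387); state ← (V=0, rpm=0)
set_airspeed(65.66): V ← 65.66 m/s
throttle_to(1297): rpm ← 1297
final state: V = 65.66 m/s, rpm = 1297 → n = rpm/60 = 21.616667 rev/s
J = V / (n·D) = 65.66 / (21.616667 × 2.267) = 1.339864
regime bands: climb J<0.2832 | cruise [0.2832, 0.5664) | windmill J≥0.5664
J = 1.3399 → windmill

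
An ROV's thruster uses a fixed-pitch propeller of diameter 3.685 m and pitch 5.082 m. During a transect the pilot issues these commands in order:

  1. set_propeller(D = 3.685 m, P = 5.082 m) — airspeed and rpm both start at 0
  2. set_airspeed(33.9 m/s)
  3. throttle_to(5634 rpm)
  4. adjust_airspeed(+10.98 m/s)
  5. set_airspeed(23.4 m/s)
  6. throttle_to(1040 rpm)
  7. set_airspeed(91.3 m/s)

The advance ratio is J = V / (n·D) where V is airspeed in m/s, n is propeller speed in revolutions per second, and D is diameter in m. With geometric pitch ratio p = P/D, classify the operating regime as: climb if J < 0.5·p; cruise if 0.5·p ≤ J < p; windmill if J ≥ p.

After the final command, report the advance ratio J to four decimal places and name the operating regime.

J = 1.4294, regime = windmill

set_propeller: D = 3.685 m, P = 5.082 m (p = P/D = 1.379104); state ← (V=0, rpm=0)
set_airspeed(33.9): V ← 33.9 m/s
throttle_to(5634): rpm ← 5634
adjust_airspeed(+10.98): V ← 33.9 +10.98 = 44.88 m/s
set_airspeed(23.4): V ← 23.4 m/s
throttle_to(1040): rpm ← 1040
set_airspeed(91.3): V ← 91.3 m/s
final state: V = 91.3 m/s, rpm = 1040 → n = rpm/60 = 17.333333 rev/s
J = V / (n·D) = 91.3 / (17.333333 × 3.685) = 1.429392
regime bands: climb J<0.6896 | cruise [0.6896, 1.3791) | windmill J≥1.3791
J = 1.4294 → windmill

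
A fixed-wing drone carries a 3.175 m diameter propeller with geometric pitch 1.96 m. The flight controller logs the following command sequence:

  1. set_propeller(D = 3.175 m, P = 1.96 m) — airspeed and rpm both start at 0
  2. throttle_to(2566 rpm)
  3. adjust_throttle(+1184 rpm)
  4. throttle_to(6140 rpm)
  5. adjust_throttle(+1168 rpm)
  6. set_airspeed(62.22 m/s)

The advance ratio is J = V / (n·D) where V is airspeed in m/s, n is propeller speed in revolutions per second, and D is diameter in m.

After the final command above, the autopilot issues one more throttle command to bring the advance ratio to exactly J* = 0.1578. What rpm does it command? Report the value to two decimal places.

set_propeller: D = 3.175 m, P = 1.96 m (p = P/D = 0.617323); state ← (V=0, rpm=0)
throttle_to(2566): rpm ← 2566
adjust_throttle(+1184): rpm ← 2566 +1184 = 3750
throttle_to(6140): rpm ← 6140
adjust_throttle(+1168): rpm ← 6140 +1168 = 7308
set_airspeed(62.22): V ← 62.22 m/s
final state: V = 62.22 m/s, rpm = 7308 → n = rpm/60 = 121.800000 rev/s
target J* = 0.1578; solve J* = V/(n·D) for n: n = V/(J*·D) = 62.22/(0.1578 × 3.175) = 124.187899 rev/s
rpm = 60·n = 7451.273914

rpm = 7451.27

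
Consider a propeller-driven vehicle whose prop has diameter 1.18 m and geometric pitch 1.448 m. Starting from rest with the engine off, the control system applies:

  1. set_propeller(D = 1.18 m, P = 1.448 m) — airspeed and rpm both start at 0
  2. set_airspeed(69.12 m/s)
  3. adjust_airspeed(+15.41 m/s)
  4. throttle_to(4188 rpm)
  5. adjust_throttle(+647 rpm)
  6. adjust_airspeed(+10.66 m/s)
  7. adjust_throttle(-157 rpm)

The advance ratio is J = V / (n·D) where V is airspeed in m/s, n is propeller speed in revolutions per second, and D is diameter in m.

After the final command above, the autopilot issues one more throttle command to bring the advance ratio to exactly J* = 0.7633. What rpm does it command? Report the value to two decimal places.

set_propeller: D = 1.18 m, P = 1.448 m (p = P/D = 1.227119); state ← (V=0, rpm=0)
set_airspeed(69.12): V ← 69.12 m/s
adjust_airspeed(+15.41): V ← 69.12 +15.41 = 84.53 m/s
throttle_to(4188): rpm ← 4188
adjust_throttle(+647): rpm ← 4188 +647 = 4835
adjust_airspeed(+10.66): V ← 84.53 +10.66 = 95.19 m/s
adjust_throttle(-157): rpm ← 4835 -157 = 4678
final state: V = 95.19 m/s, rpm = 4678 → n = rpm/60 = 77.966667 rev/s
target J* = 0.7633; solve J* = V/(n·D) for n: n = V/(J*·D) = 95.19/(0.7633 × 1.18) = 105.685172 rev/s
rpm = 60·n = 6341.110299

rpm = 6341.11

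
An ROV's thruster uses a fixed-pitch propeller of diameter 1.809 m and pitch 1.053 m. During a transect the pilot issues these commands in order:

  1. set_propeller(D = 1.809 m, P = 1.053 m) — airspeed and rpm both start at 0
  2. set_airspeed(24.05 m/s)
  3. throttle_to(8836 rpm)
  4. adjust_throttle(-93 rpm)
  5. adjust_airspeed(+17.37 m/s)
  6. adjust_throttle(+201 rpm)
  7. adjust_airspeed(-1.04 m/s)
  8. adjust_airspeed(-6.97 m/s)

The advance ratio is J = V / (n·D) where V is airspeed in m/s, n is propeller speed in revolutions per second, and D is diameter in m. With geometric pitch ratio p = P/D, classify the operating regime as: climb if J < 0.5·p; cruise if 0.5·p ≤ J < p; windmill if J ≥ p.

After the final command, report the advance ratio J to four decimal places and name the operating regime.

J = 0.1239, regime = climb

set_propeller: D = 1.809 m, P = 1.053 m (p = P/D = 0.582090); state ← (V=0, rpm=0)
set_airspeed(24.05): V ← 24.05 m/s
throttle_to(8836): rpm ← 8836
adjust_throttle(-93): rpm ← 8836 -93 = 8743
adjust_airspeed(+17.37): V ← 24.05 +17.37 = 41.42 m/s
adjust_throttle(+201): rpm ← 8743 +201 = 8944
adjust_airspeed(-1.04): V ← 41.42 -1.04 = 40.38 m/s
adjust_airspeed(-6.97): V ← 40.38 -6.97 = 33.41 m/s
final state: V = 33.41 m/s, rpm = 8944 → n = rpm/60 = 149.066667 rev/s
J = V / (n·D) = 33.41 / (149.066667 × 1.809) = 0.123896
regime bands: climb J<0.2910 | cruise [0.2910, 0.5821) | windmill J≥0.5821
J = 0.1239 → climb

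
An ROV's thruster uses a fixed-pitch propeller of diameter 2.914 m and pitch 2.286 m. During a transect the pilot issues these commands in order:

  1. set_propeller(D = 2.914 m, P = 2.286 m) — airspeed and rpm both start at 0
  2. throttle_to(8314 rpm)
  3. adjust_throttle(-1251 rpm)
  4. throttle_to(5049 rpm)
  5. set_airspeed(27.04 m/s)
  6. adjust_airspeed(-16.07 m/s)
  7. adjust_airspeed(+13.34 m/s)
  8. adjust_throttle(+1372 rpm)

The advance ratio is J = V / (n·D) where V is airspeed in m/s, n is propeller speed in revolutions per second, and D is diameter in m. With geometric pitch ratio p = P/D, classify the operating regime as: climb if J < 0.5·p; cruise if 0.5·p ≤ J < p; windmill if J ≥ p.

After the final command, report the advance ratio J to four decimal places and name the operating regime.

J = 0.0780, regime = climb

set_propeller: D = 2.914 m, P = 2.286 m (p = P/D = 0.784489); state ← (V=0, rpm=0)
throttle_to(8314): rpm ← 8314
adjust_throttle(-1251): rpm ← 8314 -1251 = 7063
throttle_to(5049): rpm ← 5049
set_airspeed(27.04): V ← 27.04 m/s
adjust_airspeed(-16.07): V ← 27.04 -16.07 = 10.97 m/s
adjust_airspeed(+13.34): V ← 10.97 +13.34 = 24.31 m/s
adjust_throttle(+1372): rpm ← 5049 +1372 = 6421
final state: V = 24.31 m/s, rpm = 6421 → n = rpm/60 = 107.016667 rev/s
J = V / (n·D) = 24.31 / (107.016667 × 2.914) = 0.077955
regime bands: climb J<0.3922 | cruise [0.3922, 0.7845) | windmill J≥0.7845
J = 0.0780 → climb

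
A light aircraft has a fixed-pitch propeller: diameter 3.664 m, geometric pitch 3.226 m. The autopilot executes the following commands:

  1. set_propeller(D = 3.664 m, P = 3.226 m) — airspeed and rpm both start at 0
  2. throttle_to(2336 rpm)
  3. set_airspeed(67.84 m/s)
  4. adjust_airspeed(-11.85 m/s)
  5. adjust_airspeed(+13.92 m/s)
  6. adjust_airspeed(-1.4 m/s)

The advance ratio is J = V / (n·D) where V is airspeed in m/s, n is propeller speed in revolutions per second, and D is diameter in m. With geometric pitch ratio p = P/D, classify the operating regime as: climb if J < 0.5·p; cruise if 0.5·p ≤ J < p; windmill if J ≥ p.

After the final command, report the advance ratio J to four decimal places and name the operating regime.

set_propeller: D = 3.664 m, P = 3.226 m (p = P/D = 0.880459); state ← (V=0, rpm=0)
throttle_to(2336): rpm ← 2336
set_airspeed(67.84): V ← 67.84 m/s
adjust_airspeed(-11.85): V ← 67.84 -11.85 = 55.99 m/s
adjust_airspeed(+13.92): V ← 55.99 +13.92 = 69.91 m/s
adjust_airspeed(-1.4): V ← 69.91 -1.4 = 68.51 m/s
final state: V = 68.51 m/s, rpm = 2336 → n = rpm/60 = 38.933333 rev/s
J = V / (n·D) = 68.51 / (38.933333 × 3.664) = 0.480261
regime bands: climb J<0.4402 | cruise [0.4402, 0.8805) | windmill J≥0.8805
J = 0.4803 → cruise

J = 0.4803, regime = cruise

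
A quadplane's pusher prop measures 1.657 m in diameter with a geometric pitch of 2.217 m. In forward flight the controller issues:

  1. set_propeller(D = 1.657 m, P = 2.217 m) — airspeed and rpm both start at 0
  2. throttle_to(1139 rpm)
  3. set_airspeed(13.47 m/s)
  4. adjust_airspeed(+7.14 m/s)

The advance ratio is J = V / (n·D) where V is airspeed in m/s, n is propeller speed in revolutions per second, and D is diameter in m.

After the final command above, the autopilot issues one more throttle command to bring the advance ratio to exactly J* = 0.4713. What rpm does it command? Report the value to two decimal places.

rpm = 1583.47

set_propeller: D = 1.657 m, P = 2.217 m (p = P/D = 1.337960); state ← (V=0, rpm=0)
throttle_to(1139): rpm ← 1139
set_airspeed(13.47): V ← 13.47 m/s
adjust_airspeed(+7.14): V ← 13.47 +7.14 = 20.61 m/s
final state: V = 20.61 m/s, rpm = 1139 → n = rpm/60 = 18.983333 rev/s
target J* = 0.4713; solve J* = V/(n·D) for n: n = V/(J*·D) = 20.61/(0.4713 × 1.657) = 26.391134 rev/s
rpm = 60·n = 1583.468010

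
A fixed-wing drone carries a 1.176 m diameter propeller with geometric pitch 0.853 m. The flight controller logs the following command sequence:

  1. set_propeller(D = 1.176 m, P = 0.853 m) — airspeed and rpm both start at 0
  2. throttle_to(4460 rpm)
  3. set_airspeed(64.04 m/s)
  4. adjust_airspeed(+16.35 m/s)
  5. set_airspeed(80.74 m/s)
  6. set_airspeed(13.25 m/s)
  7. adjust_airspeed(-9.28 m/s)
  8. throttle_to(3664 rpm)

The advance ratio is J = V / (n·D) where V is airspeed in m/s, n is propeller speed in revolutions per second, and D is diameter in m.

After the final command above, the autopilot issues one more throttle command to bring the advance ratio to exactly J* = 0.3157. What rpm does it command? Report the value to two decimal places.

rpm = 641.59

set_propeller: D = 1.176 m, P = 0.853 m (p = P/D = 0.725340); state ← (V=0, rpm=0)
throttle_to(4460): rpm ← 4460
set_airspeed(64.04): V ← 64.04 m/s
adjust_airspeed(+16.35): V ← 64.04 +16.35 = 80.39 m/s
set_airspeed(80.74): V ← 80.74 m/s
set_airspeed(13.25): V ← 13.25 m/s
adjust_airspeed(-9.28): V ← 13.25 -9.28 = 3.97 m/s
throttle_to(3664): rpm ← 3664
final state: V = 3.97 m/s, rpm = 3664 → n = rpm/60 = 61.066667 rev/s
target J* = 0.3157; solve J* = V/(n·D) for n: n = V/(J*·D) = 3.97/(0.3157 × 1.176) = 10.693222 rev/s
rpm = 60·n = 641.593349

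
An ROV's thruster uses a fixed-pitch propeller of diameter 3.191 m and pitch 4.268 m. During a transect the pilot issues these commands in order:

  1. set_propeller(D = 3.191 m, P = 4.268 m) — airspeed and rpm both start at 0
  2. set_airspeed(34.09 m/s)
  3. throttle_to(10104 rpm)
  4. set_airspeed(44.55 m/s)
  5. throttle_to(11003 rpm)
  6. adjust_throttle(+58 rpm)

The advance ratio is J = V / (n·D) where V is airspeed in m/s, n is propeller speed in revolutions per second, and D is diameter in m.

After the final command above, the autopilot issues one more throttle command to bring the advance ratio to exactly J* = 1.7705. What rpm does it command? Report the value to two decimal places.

set_propeller: D = 3.191 m, P = 4.268 m (p = P/D = 1.337512); state ← (V=0, rpm=0)
set_airspeed(34.09): V ← 34.09 m/s
throttle_to(10104): rpm ← 10104
set_airspeed(44.55): V ← 44.55 m/s
throttle_to(11003): rpm ← 11003
adjust_throttle(+58): rpm ← 11003 +58 = 11061
final state: V = 44.55 m/s, rpm = 11061 → n = rpm/60 = 184.350000 rev/s
target J* = 1.7705; solve J* = V/(n·D) for n: n = V/(J*·D) = 44.55/(1.7705 × 3.191) = 7.885423 rev/s
rpm = 60·n = 473.125356

rpm = 473.13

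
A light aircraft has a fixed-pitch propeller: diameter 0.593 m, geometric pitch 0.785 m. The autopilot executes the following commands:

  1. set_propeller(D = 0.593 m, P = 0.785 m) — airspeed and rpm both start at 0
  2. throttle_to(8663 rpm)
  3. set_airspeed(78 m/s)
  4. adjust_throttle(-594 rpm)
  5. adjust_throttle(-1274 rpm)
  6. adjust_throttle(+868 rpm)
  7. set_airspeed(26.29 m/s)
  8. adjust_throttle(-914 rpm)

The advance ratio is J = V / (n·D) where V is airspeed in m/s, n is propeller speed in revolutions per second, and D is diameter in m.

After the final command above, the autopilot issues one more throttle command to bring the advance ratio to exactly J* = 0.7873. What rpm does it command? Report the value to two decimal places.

rpm = 3378.68

set_propeller: D = 0.593 m, P = 0.785 m (p = P/D = 1.323777); state ← (V=0, rpm=0)
throttle_to(8663): rpm ← 8663
set_airspeed(78): V ← 78 m/s
adjust_throttle(-594): rpm ← 8663 -594 = 8069
adjust_throttle(-1274): rpm ← 8069 -1274 = 6795
adjust_throttle(+868): rpm ← 6795 +868 = 7663
set_airspeed(26.29): V ← 26.29 m/s
adjust_throttle(-914): rpm ← 7663 -914 = 6749
final state: V = 26.29 m/s, rpm = 6749 → n = rpm/60 = 112.483333 rev/s
target J* = 0.7873; solve J* = V/(n·D) for n: n = V/(J*·D) = 26.29/(0.7873 × 0.593) = 56.311311 rev/s
rpm = 60·n = 3378.678683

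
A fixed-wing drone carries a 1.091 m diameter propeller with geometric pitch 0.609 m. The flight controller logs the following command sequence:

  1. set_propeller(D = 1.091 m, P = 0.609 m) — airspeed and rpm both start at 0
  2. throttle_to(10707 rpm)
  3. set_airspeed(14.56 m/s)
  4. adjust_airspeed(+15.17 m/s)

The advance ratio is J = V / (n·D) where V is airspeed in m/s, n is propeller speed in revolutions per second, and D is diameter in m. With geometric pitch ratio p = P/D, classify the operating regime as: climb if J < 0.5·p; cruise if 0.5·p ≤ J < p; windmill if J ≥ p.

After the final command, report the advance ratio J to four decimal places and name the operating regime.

J = 0.1527, regime = climb

set_propeller: D = 1.091 m, P = 0.609 m (p = P/D = 0.558203); state ← (V=0, rpm=0)
throttle_to(10707): rpm ← 10707
set_airspeed(14.56): V ← 14.56 m/s
adjust_airspeed(+15.17): V ← 14.56 +15.17 = 29.73 m/s
final state: V = 29.73 m/s, rpm = 10707 → n = rpm/60 = 178.450000 rev/s
J = V / (n·D) = 29.73 / (178.450000 × 1.091) = 0.152705
regime bands: climb J<0.2791 | cruise [0.2791, 0.5582) | windmill J≥0.5582
J = 0.1527 → climb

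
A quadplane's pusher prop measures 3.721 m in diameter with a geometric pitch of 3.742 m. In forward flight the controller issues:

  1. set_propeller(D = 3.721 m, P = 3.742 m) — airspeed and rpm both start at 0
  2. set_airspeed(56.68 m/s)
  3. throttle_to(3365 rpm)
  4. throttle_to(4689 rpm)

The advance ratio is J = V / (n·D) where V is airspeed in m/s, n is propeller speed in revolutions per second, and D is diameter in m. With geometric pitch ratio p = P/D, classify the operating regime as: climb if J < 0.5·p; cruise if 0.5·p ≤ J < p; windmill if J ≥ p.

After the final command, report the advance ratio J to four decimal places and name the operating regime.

J = 0.1949, regime = climb

set_propeller: D = 3.721 m, P = 3.742 m (p = P/D = 1.005644); state ← (V=0, rpm=0)
set_airspeed(56.68): V ← 56.68 m/s
throttle_to(3365): rpm ← 3365
throttle_to(4689): rpm ← 4689
final state: V = 56.68 m/s, rpm = 4689 → n = rpm/60 = 78.150000 rev/s
J = V / (n·D) = 56.68 / (78.150000 × 3.721) = 0.194913
regime bands: climb J<0.5028 | cruise [0.5028, 1.0056) | windmill J≥1.0056
J = 0.1949 → climb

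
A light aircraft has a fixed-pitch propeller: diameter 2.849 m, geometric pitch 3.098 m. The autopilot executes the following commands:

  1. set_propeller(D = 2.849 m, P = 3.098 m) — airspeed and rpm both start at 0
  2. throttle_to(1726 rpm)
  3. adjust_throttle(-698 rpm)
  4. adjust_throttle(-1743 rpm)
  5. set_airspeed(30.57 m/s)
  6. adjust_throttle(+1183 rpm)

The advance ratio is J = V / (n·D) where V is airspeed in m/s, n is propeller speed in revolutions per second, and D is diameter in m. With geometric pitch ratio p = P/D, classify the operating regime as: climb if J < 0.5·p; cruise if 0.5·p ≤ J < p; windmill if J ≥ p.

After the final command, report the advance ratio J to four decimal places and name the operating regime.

J = 1.3757, regime = windmill

set_propeller: D = 2.849 m, P = 3.098 m (p = P/D = 1.087399); state ← (V=0, rpm=0)
throttle_to(1726): rpm ← 1726
adjust_throttle(-698): rpm ← 1726 -698 = 1028
adjust_throttle(-1743): rpm ← 1028 -1743 = -715
set_airspeed(30.57): V ← 30.57 m/s
adjust_throttle(+1183): rpm ← -715 +1183 = 468
final state: V = 30.57 m/s, rpm = 468 → n = rpm/60 = 7.800000 rev/s
J = V / (n·D) = 30.57 / (7.800000 × 2.849) = 1.375651
regime bands: climb J<0.5437 | cruise [0.5437, 1.0874) | windmill J≥1.0874
J = 1.3757 → windmill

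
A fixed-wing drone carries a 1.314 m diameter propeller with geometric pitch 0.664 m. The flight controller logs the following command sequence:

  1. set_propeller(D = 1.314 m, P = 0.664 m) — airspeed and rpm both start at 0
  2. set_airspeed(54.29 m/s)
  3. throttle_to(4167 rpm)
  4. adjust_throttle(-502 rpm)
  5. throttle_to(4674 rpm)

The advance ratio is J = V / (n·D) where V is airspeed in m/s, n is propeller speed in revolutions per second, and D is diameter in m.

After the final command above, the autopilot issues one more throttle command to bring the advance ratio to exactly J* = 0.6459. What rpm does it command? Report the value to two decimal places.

set_propeller: D = 1.314 m, P = 0.664 m (p = P/D = 0.505327); state ← (V=0, rpm=0)
set_airspeed(54.29): V ← 54.29 m/s
throttle_to(4167): rpm ← 4167
adjust_throttle(-502): rpm ← 4167 -502 = 3665
throttle_to(4674): rpm ← 4674
final state: V = 54.29 m/s, rpm = 4674 → n = rpm/60 = 77.900000 rev/s
target J* = 0.6459; solve J* = V/(n·D) for n: n = V/(J*·D) = 54.29/(0.6459 × 1.314) = 63.967473 rev/s
rpm = 60·n = 3838.048357

rpm = 3838.05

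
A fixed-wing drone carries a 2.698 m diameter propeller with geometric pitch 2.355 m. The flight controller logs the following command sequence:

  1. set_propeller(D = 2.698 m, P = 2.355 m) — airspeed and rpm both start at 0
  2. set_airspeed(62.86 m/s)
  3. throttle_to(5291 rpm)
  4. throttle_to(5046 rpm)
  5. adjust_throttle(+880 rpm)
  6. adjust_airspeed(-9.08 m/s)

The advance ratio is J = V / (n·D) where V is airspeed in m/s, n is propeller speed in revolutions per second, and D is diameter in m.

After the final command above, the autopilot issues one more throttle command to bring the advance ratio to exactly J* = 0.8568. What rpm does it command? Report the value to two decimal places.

rpm = 1395.89

set_propeller: D = 2.698 m, P = 2.355 m (p = P/D = 0.872869); state ← (V=0, rpm=0)
set_airspeed(62.86): V ← 62.86 m/s
throttle_to(5291): rpm ← 5291
throttle_to(5046): rpm ← 5046
adjust_throttle(+880): rpm ← 5046 +880 = 5926
adjust_airspeed(-9.08): V ← 62.86 -9.08 = 53.78 m/s
final state: V = 53.78 m/s, rpm = 5926 → n = rpm/60 = 98.766667 rev/s
target J* = 0.8568; solve J* = V/(n·D) for n: n = V/(J*·D) = 53.78/(0.8568 × 2.698) = 23.264804 rev/s
rpm = 60·n = 1395.888229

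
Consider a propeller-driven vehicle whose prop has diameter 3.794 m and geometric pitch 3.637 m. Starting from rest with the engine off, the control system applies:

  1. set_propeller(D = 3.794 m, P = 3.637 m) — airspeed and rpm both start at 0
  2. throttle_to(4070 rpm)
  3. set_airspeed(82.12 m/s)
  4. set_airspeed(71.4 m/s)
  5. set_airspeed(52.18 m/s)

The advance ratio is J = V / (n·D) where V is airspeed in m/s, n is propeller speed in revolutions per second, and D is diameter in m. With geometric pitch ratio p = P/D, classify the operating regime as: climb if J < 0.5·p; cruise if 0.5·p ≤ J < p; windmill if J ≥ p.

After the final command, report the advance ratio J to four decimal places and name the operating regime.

J = 0.2028, regime = climb

set_propeller: D = 3.794 m, P = 3.637 m (p = P/D = 0.958619); state ← (V=0, rpm=0)
throttle_to(4070): rpm ← 4070
set_airspeed(82.12): V ← 82.12 m/s
set_airspeed(71.4): V ← 71.4 m/s
set_airspeed(52.18): V ← 52.18 m/s
final state: V = 52.18 m/s, rpm = 4070 → n = rpm/60 = 67.833333 rev/s
J = V / (n·D) = 52.18 / (67.833333 × 3.794) = 0.202751
regime bands: climb J<0.4793 | cruise [0.4793, 0.9586) | windmill J≥0.9586
J = 0.2028 → climb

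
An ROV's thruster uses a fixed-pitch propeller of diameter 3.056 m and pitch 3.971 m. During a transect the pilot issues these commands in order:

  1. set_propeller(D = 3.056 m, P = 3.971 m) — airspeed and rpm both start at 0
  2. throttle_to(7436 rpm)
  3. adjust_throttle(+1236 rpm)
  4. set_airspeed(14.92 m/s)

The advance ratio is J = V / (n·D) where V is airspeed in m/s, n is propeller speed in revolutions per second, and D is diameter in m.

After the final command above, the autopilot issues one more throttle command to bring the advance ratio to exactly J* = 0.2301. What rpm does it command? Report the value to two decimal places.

rpm = 1273.06

set_propeller: D = 3.056 m, P = 3.971 m (p = P/D = 1.299411); state ← (V=0, rpm=0)
throttle_to(7436): rpm ← 7436
adjust_throttle(+1236): rpm ← 7436 +1236 = 8672
set_airspeed(14.92): V ← 14.92 m/s
final state: V = 14.92 m/s, rpm = 8672 → n = rpm/60 = 144.533333 rev/s
target J* = 0.2301; solve J* = V/(n·D) for n: n = V/(J*·D) = 14.92/(0.2301 × 3.056) = 21.217727 rev/s
rpm = 60·n = 1273.063612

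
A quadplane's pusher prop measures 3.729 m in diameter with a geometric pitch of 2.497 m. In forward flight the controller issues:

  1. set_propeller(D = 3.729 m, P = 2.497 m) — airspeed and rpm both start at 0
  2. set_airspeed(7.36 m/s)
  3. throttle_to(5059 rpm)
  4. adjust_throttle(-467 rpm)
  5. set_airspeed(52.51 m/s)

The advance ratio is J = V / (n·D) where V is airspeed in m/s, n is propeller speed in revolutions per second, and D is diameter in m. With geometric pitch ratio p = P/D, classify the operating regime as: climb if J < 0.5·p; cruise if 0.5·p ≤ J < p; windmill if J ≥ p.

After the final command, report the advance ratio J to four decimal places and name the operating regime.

set_propeller: D = 3.729 m, P = 2.497 m (p = P/D = 0.669617); state ← (V=0, rpm=0)
set_airspeed(7.36): V ← 7.36 m/s
throttle_to(5059): rpm ← 5059
adjust_throttle(-467): rpm ← 5059 -467 = 4592
set_airspeed(52.51): V ← 52.51 m/s
final state: V = 52.51 m/s, rpm = 4592 → n = rpm/60 = 76.533333 rev/s
J = V / (n·D) = 52.51 / (76.533333 × 3.729) = 0.183992
regime bands: climb J<0.3348 | cruise [0.3348, 0.6696) | windmill J≥0.6696
J = 0.1840 → climb

J = 0.1840, regime = climb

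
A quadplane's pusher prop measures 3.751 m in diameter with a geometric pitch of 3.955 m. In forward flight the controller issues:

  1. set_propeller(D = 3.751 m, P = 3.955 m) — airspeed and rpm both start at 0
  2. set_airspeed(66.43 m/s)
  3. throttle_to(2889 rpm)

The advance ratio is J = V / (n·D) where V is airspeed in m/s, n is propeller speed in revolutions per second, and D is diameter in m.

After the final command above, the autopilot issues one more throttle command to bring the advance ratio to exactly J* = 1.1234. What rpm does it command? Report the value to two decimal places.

set_propeller: D = 3.751 m, P = 3.955 m (p = P/D = 1.054385); state ← (V=0, rpm=0)
set_airspeed(66.43): V ← 66.43 m/s
throttle_to(2889): rpm ← 2889
final state: V = 66.43 m/s, rpm = 2889 → n = rpm/60 = 48.150000 rev/s
target J* = 1.1234; solve J* = V/(n·D) for n: n = V/(J*·D) = 66.43/(1.1234 × 3.751) = 15.764593 rev/s
rpm = 60·n = 945.875593

rpm = 945.88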